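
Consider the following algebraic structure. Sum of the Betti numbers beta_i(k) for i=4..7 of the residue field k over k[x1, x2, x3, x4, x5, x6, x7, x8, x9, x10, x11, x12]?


Koszul resolution: beta_i(k)=C(n,i), n=12
C(12,4)=495, C(12,5)=792, C(12,6)=924, C(12,7)=792
Sum=3003


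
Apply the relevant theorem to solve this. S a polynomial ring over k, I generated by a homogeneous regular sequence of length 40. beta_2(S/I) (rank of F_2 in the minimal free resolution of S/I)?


Regular sequence => Koszul complex is the minimal free resolution.
Syz_1 minimally generated by Koszul relations f_i*e_j - f_j*e_i (i<j): mu(Syz_1) = beta_2 = C(m,2) = m(m-1)/2
m=40
40*39/2 = 780


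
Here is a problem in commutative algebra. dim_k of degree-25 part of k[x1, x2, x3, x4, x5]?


C(d+n-1,n-1)=C(29,4)=23751


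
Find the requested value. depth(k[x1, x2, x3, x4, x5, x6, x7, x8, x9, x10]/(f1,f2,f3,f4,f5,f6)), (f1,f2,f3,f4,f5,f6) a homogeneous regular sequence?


depth(R)=10
depth(R/I)=10-6=4


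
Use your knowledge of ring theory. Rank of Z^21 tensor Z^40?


rank(M(x)N) = rank(M)*rank(N)
21*40 = 840


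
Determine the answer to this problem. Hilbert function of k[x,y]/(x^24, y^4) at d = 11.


k[x,y], I = (x^24, y^4), d = 11
Need i < 24 and d-i < 4.
Range: 8 <= i <= 11.
H(11) = 4


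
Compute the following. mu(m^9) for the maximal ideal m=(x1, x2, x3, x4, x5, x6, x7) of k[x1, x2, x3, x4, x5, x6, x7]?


Graded Nakayama: mu(m^d) = dim_k (m^d/m^(d+1)) = #degree-9 monomials in 7 vars
C(n+d-1,d)=C(15,9)=5005


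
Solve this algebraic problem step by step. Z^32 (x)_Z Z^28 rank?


rank(M(x)N) = rank(M)*rank(N)
32*28 = 896


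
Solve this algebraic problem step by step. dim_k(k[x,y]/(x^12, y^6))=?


Basis: x^i*y^j, i<12, j<6
12*6=72


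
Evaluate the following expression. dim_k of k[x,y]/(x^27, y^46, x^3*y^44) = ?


k[x,y]/I, I = (x^27, y^46, x^3*y^44)
Rect: 27x46=1242. Corner: (27-3)x(46-44)=48.
dim = 1242-48 = 1194


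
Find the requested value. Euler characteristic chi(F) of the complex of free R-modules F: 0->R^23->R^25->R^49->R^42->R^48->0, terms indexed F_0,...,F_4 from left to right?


chi = sum (-1)^i * rank:
(-1)^0*23=23
(-1)^1*25=-25
(-1)^2*49=49
(-1)^3*42=-42
(-1)^4*48=48
chi=53


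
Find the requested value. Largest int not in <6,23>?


gcd(6,23)=1 => F=ab-a-b=6*23-6-23=138-29=109


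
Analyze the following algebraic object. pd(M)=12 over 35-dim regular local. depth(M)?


pd+depth=depth(R)=35
depth=35-12=23


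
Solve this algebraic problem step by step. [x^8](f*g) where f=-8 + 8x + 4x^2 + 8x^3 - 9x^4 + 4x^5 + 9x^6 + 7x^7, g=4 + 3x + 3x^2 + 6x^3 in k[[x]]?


[x^8] = sum a_i*b_j, i+j=8
  4*6=24
  9*3=27
  7*3=21
Sum=72


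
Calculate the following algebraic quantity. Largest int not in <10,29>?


gcd(10,29)=1 => F=ab-a-b=10*29-10-29=290-39=251


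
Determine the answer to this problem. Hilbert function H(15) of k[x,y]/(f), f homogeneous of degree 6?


H(t)=d for t>=d-1.
d=6, t=15
H(15)=6


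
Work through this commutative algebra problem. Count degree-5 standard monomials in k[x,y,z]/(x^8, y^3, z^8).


Need i<8, j<3, k<8 with i+j+k=5.
For each i, j ranges over max(0,5-i-7)..min(2,5-i):
  i=0: j in [0,2] -> 3
  i=1: j in [0,2] -> 3
  i=2: j in [0,2] -> 3
  i=3: j in [0,2] -> 3
  i=4: j in [0,1] -> 2
  i=5: j in [0,0] -> 1
H(5) = 3+3+3+3+2+1 = 15


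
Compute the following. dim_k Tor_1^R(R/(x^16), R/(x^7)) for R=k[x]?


Tor_1(R/I,R/J)=(I cap J)/IJ=(x^16)/(x^23)
dim=23-16=min(16,7)=7


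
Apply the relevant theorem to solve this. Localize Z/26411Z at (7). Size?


7-primary part: 26411=7^4*11
Size=7^4=2401


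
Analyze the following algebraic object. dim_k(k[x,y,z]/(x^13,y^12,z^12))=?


Basis: x^iy^jz^k, i<13,j<12,k<12
13*12*12=1872


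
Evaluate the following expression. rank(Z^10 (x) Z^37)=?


rank(M(x)N) = rank(M)*rank(N)
10*37 = 370


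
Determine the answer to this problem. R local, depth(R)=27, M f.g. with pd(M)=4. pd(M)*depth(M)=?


pd+depth=27
depth=27-4=23
pd*depth=4*23=92


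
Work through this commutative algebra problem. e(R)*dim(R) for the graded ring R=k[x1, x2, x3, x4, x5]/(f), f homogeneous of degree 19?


e(R)=deg(f)=19, dim(R)=5-1=4
e*dim=19*4=76


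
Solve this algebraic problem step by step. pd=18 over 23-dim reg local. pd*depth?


pd+depth=23
depth=23-18=5
pd*depth=18*5=90


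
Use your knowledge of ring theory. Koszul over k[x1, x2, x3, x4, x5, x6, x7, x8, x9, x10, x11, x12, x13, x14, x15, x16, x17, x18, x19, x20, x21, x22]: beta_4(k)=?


C(n,i)=C(22,4)=7315


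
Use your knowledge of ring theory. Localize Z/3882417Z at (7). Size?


7-primary part: 3882417=7^6*33
Size=7^6=117649


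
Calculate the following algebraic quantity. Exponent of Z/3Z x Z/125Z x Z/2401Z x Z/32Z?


Exponent = lcm of the cyclic orders; pairwise coprime => product.
3^1*5^3*7^4*2^5=3*125*2401*32=28812000


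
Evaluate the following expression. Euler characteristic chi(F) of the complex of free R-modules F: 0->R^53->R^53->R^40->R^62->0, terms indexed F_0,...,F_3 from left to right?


chi = sum (-1)^i * rank:
(-1)^0*53=53
(-1)^1*53=-53
(-1)^2*40=40
(-1)^3*62=-62
chi=-22


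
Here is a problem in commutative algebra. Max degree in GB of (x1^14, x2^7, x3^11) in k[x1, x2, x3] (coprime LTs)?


Pure powers, coprime LTs => already GB.
Degrees: 14, 7, 11
Max=14


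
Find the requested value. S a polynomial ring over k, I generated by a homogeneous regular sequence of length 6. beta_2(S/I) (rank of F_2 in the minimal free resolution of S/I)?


Regular sequence => Koszul complex is the minimal free resolution.
Syz_1 minimally generated by Koszul relations f_i*e_j - f_j*e_i (i<j): mu(Syz_1) = beta_2 = C(m,2) = m(m-1)/2
m=6
6*5/2 = 15


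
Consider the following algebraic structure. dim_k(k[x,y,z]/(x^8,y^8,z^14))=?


Basis: x^iy^jz^k, i<8,j<8,k<14
8*8*14=896


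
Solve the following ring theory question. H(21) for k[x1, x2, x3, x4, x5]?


C(d+n-1,n-1)=C(25,4)=12650


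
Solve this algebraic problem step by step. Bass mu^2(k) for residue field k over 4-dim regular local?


C(n,i)=C(4,2)=6


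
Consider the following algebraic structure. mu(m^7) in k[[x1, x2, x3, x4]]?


C(n+d-1,d)=C(10,7)=120


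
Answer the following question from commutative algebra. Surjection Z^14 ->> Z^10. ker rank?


rank(ker) = 14-10 = 4


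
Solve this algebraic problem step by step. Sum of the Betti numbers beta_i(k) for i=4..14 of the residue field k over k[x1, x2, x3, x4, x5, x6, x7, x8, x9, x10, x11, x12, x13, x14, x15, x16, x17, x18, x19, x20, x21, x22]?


Koszul resolution: beta_i(k)=C(n,i), n=22
C(22,4)=7315, C(22,5)=26334, C(22,6)=74613, C(22,7)=170544, C(22,8)=319770, C(22,9)=497420, C(22,10)=646646, C(22,11)=705432, C(22,12)=646646, C(22,13)=497420, C(22,14)=319770
Sum=3911910


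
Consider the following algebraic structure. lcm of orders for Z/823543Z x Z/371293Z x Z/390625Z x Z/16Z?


Exponent = lcm of the cyclic orders; pairwise coprime => product.
7^7*13^5*5^8*2^4=823543*371293*390625*16=1911098444368750000


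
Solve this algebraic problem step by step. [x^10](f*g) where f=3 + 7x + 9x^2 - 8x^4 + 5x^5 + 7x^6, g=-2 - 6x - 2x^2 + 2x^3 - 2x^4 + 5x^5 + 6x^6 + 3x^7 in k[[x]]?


[x^10] = sum a_i*b_j, i+j=10
  -8*6=-48
  5*5=25
  7*-2=-14
Sum=-37


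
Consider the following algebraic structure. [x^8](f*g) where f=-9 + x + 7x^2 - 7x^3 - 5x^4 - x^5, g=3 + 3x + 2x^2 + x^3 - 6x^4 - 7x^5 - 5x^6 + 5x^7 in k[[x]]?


[x^8] = sum a_i*b_j, i+j=8
  1*5=5
  7*-5=-35
  -7*-7=49
  -5*-6=30
  -1*1=-1
Sum=48


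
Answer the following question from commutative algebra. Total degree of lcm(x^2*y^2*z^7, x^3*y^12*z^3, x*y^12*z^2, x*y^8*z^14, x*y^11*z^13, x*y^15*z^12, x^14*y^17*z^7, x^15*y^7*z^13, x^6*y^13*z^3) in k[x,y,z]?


lcm = componentwise max:
x: max(2,3,1,1,1,1,14,15,6)=15
y: max(2,12,12,8,11,15,17,7,13)=17
z: max(7,3,2,14,13,12,7,13,3)=14
Total=15+17+14=46


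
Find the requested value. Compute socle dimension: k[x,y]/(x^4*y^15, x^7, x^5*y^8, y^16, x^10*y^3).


Socle = ann(m) = span of standard monomials u with x*u, y*u in I (staircase corners).
Redundant generators: x^10*y^3
Minimal generators: x^7, x^5*y^8, x^4*y^15, y^16
Corners: x^3y^15, x^4y^14, x^6y^7
Socle dim=3


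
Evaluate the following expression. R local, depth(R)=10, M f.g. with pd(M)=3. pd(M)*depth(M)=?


pd+depth=10
depth=10-3=7
pd*depth=3*7=21


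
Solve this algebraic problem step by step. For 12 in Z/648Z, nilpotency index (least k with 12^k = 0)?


12^k mod 648:
k=1: 12
k=2: 144
k=3: 432
k=4: 0
First zero at k = 4


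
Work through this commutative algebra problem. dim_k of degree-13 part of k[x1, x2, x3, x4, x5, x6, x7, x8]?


C(d+n-1,n-1)=C(20,7)=77520


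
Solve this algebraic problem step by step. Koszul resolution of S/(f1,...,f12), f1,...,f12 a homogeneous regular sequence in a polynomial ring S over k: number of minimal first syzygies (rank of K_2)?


Regular sequence => Koszul complex is the minimal free resolution.
Syz_1 minimally generated by Koszul relations f_i*e_j - f_j*e_i (i<j): mu(Syz_1) = beta_2 = C(m,2) = m(m-1)/2
m=12
12*11/2 = 66


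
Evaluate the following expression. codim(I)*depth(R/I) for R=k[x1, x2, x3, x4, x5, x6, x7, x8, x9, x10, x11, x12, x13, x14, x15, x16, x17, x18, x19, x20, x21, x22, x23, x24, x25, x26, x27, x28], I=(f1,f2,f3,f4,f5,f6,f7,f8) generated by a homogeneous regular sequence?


codim=8, depth=dim(R/I)=28-8=20
Product=8*20=160


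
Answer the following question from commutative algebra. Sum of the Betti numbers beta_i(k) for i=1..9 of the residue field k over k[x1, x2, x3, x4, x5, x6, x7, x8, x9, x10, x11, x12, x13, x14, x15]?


Koszul resolution: beta_i(k)=C(n,i), n=15
C(15,1)=15, C(15,2)=105, C(15,3)=455, C(15,4)=1365, C(15,5)=3003, C(15,6)=5005, C(15,7)=6435, C(15,8)=6435, C(15,9)=5005
Sum=27823


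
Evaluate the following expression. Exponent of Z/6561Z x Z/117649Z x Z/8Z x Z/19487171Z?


Exponent = lcm of the cyclic orders; pairwise coprime => product.
3^8*7^6*2^3*11^7=6561*117649*8*19487171=120336412747225752


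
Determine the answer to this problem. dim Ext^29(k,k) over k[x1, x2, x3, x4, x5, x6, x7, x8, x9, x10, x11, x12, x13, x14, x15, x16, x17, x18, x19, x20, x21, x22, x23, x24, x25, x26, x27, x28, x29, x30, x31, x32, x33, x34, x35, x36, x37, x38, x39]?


C(n,i)=C(39,29)=635745396


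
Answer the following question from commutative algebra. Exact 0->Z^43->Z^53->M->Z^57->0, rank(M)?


Alt sum=0:
(-1)^0*43 + (-1)^1*53 + (-1)^2*? + (-1)^3*57=0
rank(M)=67


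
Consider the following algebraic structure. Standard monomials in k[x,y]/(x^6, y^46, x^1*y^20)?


k[x,y]/I, I = (x^6, y^46, x^1*y^20)
Rect: 6x46=276. Corner: (6-1)x(46-20)=130.
dim = 276-130 = 146


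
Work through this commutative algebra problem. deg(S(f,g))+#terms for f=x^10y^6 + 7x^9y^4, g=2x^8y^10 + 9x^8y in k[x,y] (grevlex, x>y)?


LT(f)=x^10y^6, LT(g)=2x^8y^10
lcm(LM)=x^10y^10
S(f,g) (scaled by 2 to clear denominators) = 2y^4*f - x^2*g = 14x^9y^8 - 9x^10y
2 terms, deg 17.
17+2=19


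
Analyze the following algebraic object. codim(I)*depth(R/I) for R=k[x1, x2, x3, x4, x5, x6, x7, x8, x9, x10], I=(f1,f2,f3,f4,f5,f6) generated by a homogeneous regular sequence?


codim=6, depth=dim(R/I)=10-6=4
Product=6*4=24


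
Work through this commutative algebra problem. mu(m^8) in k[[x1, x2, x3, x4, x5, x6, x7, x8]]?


C(n+d-1,d)=C(15,8)=6435


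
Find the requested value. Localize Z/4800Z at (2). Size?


2-primary part: 4800=2^6*75
Size=2^6=64


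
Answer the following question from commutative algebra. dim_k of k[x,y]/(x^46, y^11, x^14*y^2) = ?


k[x,y]/I, I = (x^46, y^11, x^14*y^2)
Rect: 46x11=506. Corner: (46-14)x(11-2)=288.
dim = 506-288 = 218


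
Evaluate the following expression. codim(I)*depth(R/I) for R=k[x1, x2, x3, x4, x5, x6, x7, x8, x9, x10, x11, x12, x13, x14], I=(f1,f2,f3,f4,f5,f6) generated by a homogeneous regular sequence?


codim=6, depth=dim(R/I)=14-6=8
Product=6*8=48


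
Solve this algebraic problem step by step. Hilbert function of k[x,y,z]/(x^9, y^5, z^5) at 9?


Need i<9, j<5, k<5 with i+j+k=9.
For each i, j ranges over max(0,9-i-4)..min(4,9-i):
  i=0: j in [5,4] -> 0
  i=1: j in [4,4] -> 1
  i=2: j in [3,4] -> 2
  i=3: j in [2,4] -> 3
  i=4: j in [1,4] -> 4
  i=5: j in [0,4] -> 5
  i=6: j in [0,3] -> 4
  i=7: j in [0,2] -> 3
  i=8: j in [0,1] -> 2
H(9) = 0+1+2+3+4+5+4+3+2 = 24


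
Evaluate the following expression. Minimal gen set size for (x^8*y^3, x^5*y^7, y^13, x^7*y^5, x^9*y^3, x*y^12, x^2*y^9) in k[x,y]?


Remove redundant (divisible by others).
x^9*y^3 redundant.
Min: x^8*y^3, x^7*y^5, x^5*y^7, x^2*y^9, x*y^12, y^13
Count=6


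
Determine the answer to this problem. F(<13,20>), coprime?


gcd(13,20)=1 => F=ab-a-b=13*20-13-20=260-33=227


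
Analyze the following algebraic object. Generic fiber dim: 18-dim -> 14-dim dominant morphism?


dim(fiber)=dim(X)-dim(Y)=18-14=4


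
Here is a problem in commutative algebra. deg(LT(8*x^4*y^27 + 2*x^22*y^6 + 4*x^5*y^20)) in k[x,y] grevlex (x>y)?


LT: 8*x^4*y^27
deg_x=4, deg_y=27
Total=4+27=31


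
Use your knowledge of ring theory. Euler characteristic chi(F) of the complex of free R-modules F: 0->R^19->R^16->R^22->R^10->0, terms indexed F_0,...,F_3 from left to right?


chi = sum (-1)^i * rank:
(-1)^0*19=19
(-1)^1*16=-16
(-1)^2*22=22
(-1)^3*10=-10
chi=15


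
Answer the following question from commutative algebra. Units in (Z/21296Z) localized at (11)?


Local ring = Z/1331Z.
phi(1331) = 11^2*(11-1) = 1210


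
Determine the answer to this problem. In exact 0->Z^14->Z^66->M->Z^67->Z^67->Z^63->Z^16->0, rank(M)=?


Alt sum=0:
(-1)^0*14 + (-1)^1*66 + (-1)^2*? + (-1)^3*67 + (-1)^4*67 + (-1)^5*63 + (-1)^6*16=0
rank(M)=99


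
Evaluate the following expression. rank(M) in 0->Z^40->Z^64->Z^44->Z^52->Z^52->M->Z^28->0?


Alt sum=0:
(-1)^0*40 + (-1)^1*64 + (-1)^2*44 + (-1)^3*52 + (-1)^4*52 + (-1)^5*? + (-1)^6*28=0
rank(M)=48


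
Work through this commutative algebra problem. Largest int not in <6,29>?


gcd(6,29)=1 => F=ab-a-b=6*29-6-29=174-35=139


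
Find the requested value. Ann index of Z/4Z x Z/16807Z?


Exponent = lcm of the cyclic orders; pairwise coprime => product.
2^2*7^5=4*16807=67228


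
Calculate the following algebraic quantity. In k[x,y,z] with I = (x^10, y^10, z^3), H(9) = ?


Need i<10, j<10, k<3 with i+j+k=9.
For each i, j ranges over max(0,9-i-2)..min(9,9-i):
  i=0: j in [7,9] -> 3
  i=1: j in [6,8] -> 3
  i=2: j in [5,7] -> 3
  i=3: j in [4,6] -> 3
  i=4: j in [3,5] -> 3
  i=5: j in [2,4] -> 3
  i=6: j in [1,3] -> 3
  i=7: j in [0,2] -> 3
  i=8: j in [0,1] -> 2
  i=9: j in [0,0] -> 1
H(9) = 3+3+3+3+3+3+3+3+2+1 = 27


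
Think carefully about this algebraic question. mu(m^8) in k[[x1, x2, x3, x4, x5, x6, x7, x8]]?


C(n+d-1,d)=C(15,8)=6435


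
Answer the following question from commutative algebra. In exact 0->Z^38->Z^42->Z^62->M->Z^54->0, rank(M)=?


Alt sum=0:
(-1)^0*38 + (-1)^1*42 + (-1)^2*62 + (-1)^3*? + (-1)^4*54=0
rank(M)=112


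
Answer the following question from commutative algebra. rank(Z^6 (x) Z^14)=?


rank(M(x)N) = rank(M)*rank(N)
6*14 = 84


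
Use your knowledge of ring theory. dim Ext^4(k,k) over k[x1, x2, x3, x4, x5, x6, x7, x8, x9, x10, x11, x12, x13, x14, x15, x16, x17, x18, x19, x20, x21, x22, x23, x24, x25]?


C(n,i)=C(25,4)=12650


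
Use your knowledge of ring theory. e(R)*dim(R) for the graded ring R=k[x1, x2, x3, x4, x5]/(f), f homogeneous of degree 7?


e(R)=deg(f)=7, dim(R)=5-1=4
e*dim=7*4=28


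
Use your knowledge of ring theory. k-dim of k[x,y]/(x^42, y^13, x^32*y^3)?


k[x,y]/I, I = (x^42, y^13, x^32*y^3)
Rect: 42x13=546. Corner: (42-32)x(13-3)=100.
dim = 546-100 = 446


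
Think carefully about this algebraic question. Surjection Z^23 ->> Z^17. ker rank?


rank(ker) = 23-17 = 6


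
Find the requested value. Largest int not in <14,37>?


gcd(14,37)=1 => F=ab-a-b=14*37-14-37=518-51=467


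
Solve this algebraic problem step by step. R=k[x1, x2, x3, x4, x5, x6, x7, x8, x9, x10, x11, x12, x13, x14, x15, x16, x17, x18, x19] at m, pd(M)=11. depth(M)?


pd+depth=depth(R)=19
depth=19-11=8


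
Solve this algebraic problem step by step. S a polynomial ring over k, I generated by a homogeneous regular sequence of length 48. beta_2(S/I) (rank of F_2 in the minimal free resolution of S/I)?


Regular sequence => Koszul complex is the minimal free resolution.
Syz_1 minimally generated by Koszul relations f_i*e_j - f_j*e_i (i<j): mu(Syz_1) = beta_2 = C(m,2) = m(m-1)/2
m=48
48*47/2 = 1128


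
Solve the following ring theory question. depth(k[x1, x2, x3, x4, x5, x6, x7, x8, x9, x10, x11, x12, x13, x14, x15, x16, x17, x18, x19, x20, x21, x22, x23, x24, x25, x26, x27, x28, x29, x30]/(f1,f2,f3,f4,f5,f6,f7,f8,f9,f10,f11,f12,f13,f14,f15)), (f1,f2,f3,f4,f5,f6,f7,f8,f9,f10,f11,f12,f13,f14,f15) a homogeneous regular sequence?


depth(R)=30
depth(R/I)=30-15=15


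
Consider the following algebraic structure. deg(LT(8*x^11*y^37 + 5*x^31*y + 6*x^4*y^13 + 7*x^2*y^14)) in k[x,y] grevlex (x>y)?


LT: 8*x^11*y^37
deg_x=11, deg_y=37
Total=11+37=48


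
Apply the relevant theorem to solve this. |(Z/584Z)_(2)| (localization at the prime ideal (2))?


2-primary part: 584=2^3*73
Size=2^3=8


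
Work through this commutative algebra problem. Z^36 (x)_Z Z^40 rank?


rank(M(x)N) = rank(M)*rank(N)
36*40 = 1440


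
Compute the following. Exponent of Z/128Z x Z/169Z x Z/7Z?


Exponent = lcm of the cyclic orders; pairwise coprime => product.
2^7*13^2*7^1=128*169*7=151424


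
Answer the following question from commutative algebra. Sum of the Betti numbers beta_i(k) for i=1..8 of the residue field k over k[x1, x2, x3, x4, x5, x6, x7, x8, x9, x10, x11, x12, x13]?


Koszul resolution: beta_i(k)=C(n,i), n=13
C(13,1)=13, C(13,2)=78, C(13,3)=286, C(13,4)=715, C(13,5)=1287, C(13,6)=1716, C(13,7)=1716, C(13,8)=1287
Sum=7098


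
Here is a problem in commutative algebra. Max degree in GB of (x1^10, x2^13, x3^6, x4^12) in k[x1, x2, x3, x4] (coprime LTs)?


Pure powers, coprime LTs => already GB.
Degrees: 10, 13, 6, 12
Max=13


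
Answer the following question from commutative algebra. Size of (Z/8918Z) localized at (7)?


7-primary part: 8918=7^3*26
Size=7^3=343


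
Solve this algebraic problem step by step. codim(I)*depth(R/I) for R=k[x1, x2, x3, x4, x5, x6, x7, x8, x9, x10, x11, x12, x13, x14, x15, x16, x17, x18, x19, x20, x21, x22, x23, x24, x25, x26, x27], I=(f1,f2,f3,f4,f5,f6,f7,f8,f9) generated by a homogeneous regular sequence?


codim=9, depth=dim(R/I)=27-9=18
Product=9*18=162


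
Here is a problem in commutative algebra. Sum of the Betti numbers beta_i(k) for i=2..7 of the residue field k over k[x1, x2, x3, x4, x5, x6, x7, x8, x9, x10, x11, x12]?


Koszul resolution: beta_i(k)=C(n,i), n=12
C(12,2)=66, C(12,3)=220, C(12,4)=495, C(12,5)=792, C(12,6)=924, C(12,7)=792
Sum=3289


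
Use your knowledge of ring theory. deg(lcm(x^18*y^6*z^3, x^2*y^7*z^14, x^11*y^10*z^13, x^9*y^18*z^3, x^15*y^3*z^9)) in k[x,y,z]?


lcm = componentwise max:
x: max(18,2,11,9,15)=18
y: max(6,7,10,18,3)=18
z: max(3,14,13,3,9)=14
Total=18+18+14=50


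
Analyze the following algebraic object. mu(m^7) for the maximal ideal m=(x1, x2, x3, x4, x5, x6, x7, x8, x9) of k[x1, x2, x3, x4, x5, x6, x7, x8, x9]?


Graded Nakayama: mu(m^d) = dim_k (m^d/m^(d+1)) = #degree-7 monomials in 9 vars
C(n+d-1,d)=C(15,7)=6435


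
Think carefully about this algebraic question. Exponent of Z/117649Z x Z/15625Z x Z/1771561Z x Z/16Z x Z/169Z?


Exponent = lcm of the cyclic orders; pairwise coprime => product.
7^6*5^6*11^6*2^4*13^2=117649*15625*1771561*16*169=8805845558760250000


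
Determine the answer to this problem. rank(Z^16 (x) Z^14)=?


rank(M(x)N) = rank(M)*rank(N)
16*14 = 224


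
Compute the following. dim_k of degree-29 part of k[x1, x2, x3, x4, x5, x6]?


C(d+n-1,n-1)=C(34,5)=278256


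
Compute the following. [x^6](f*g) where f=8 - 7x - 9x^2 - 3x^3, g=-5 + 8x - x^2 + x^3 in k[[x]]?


[x^6] = sum a_i*b_j, i+j=6
  -3*1=-3
Sum=-3


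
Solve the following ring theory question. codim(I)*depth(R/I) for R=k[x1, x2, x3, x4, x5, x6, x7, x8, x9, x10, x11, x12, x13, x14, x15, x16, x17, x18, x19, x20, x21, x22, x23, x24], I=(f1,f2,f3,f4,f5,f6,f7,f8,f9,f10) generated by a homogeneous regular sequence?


codim=10, depth=dim(R/I)=24-10=14
Product=10*14=140


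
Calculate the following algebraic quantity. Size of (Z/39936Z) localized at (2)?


2-primary part: 39936=2^10*39
Size=2^10=1024


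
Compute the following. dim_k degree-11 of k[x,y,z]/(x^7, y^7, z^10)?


Need i<7, j<7, k<10 with i+j+k=11.
For each i, j ranges over max(0,11-i-9)..min(6,11-i):
  i=0: j in [2,6] -> 5
  i=1: j in [1,6] -> 6
  i=2: j in [0,6] -> 7
  i=3: j in [0,6] -> 7
  i=4: j in [0,6] -> 7
  i=5: j in [0,6] -> 7
  i=6: j in [0,5] -> 6
H(11) = 5+6+7+7+7+7+6 = 45


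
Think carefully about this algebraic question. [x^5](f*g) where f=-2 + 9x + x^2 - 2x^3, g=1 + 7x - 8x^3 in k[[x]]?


[x^5] = sum a_i*b_j, i+j=5
  1*-8=-8
Sum=-8


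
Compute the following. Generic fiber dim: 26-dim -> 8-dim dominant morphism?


dim(fiber)=dim(X)-dim(Y)=26-8=18


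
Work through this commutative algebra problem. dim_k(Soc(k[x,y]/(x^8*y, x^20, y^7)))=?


Socle = ann(m) = span of standard monomials u with x*u, y*u in I (staircase corners).
Minimal generators: x^20, x^8*y, y^7
Corners: x^7y^6, x^19
Socle dim=2


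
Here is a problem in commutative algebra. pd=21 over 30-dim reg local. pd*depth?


pd+depth=30
depth=30-21=9
pd*depth=21*9=189


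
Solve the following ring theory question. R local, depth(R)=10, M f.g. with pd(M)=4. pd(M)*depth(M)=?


pd+depth=10
depth=10-4=6
pd*depth=4*6=24


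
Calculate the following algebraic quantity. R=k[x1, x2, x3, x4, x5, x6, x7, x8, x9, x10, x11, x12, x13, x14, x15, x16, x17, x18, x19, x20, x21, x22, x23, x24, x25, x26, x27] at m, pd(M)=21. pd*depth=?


pd+depth=27
depth=27-21=6
pd*depth=21*6=126


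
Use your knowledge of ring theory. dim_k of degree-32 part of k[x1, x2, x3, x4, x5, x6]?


C(d+n-1,n-1)=C(37,5)=435897


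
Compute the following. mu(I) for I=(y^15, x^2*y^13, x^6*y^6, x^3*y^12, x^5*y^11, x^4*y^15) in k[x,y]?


Remove redundant (divisible by others).
x^4*y^15 redundant.
Min: x^6*y^6, x^5*y^11, x^3*y^12, x^2*y^13, y^15
Count=5


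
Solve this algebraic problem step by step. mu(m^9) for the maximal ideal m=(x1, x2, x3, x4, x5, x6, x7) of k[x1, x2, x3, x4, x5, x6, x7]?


Graded Nakayama: mu(m^d) = dim_k (m^d/m^(d+1)) = #degree-9 monomials in 7 vars
C(n+d-1,d)=C(15,9)=5005


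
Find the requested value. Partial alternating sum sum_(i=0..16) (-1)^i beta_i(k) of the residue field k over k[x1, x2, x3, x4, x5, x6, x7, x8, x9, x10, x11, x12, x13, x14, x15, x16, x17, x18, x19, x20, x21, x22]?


Koszul resolution: beta_i(k)=C(n,i), n=22
sum_(i=0..p) (-1)^i C(n,i) = (-1)^p C(n-1,p)
(-1)^16*C(21,16) = (-1)^16*20349 = 20349


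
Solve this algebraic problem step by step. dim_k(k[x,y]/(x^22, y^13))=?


Basis: x^i*y^j, i<22, j<13
22*13=286


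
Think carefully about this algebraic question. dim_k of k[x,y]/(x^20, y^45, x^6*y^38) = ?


k[x,y]/I, I = (x^20, y^45, x^6*y^38)
Rect: 20x45=900. Corner: (20-6)x(45-38)=98.
dim = 900-98 = 802


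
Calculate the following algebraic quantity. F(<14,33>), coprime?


gcd(14,33)=1 => F=ab-a-b=14*33-14-33=462-47=415


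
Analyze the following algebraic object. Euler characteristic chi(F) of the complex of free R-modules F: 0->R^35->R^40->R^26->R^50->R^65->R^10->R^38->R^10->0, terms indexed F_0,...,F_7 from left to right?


chi = sum (-1)^i * rank:
(-1)^0*35=35
(-1)^1*40=-40
(-1)^2*26=26
(-1)^3*50=-50
(-1)^4*65=65
(-1)^5*10=-10
(-1)^6*38=38
(-1)^7*10=-10
chi=54


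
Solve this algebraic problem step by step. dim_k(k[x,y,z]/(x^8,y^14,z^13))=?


Basis: x^iy^jz^k, i<8,j<14,k<13
8*14*13=1456


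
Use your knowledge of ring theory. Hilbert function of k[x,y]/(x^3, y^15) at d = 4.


k[x,y], I = (x^3, y^15), d = 4
Need i < 3 and d-i < 15.
Range: 0 <= i <= 2.
H(4) = 3


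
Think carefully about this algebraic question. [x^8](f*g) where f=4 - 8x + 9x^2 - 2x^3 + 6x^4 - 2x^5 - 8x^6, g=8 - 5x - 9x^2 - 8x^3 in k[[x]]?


[x^8] = sum a_i*b_j, i+j=8
  -2*-8=16
  -8*-9=72
Sum=88


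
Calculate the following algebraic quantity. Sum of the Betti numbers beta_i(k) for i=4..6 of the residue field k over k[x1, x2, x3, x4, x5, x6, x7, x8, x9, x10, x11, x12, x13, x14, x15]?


Koszul resolution: beta_i(k)=C(n,i), n=15
C(15,4)=1365, C(15,5)=3003, C(15,6)=5005
Sum=9373


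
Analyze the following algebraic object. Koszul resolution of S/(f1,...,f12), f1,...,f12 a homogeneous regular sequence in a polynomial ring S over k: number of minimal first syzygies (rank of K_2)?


Regular sequence => Koszul complex is the minimal free resolution.
Syz_1 minimally generated by Koszul relations f_i*e_j - f_j*e_i (i<j): mu(Syz_1) = beta_2 = C(m,2) = m(m-1)/2
m=12
12*11/2 = 66


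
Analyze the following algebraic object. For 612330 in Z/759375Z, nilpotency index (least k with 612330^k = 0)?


612330^k mod 759375:
k=1: 612330
k=2: 547650
k=3: 246375
k=4: 50625
k=5: 0
First zero at k = 5


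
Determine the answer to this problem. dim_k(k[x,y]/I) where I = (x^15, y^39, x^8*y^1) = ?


k[x,y]/I, I = (x^15, y^39, x^8*y^1)
Rect: 15x39=585. Corner: (15-8)x(39-1)=266.
dim = 585-266 = 319


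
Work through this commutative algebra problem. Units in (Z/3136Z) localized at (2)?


Local ring = Z/64Z.
phi(64) = 2^5*(2-1) = 32


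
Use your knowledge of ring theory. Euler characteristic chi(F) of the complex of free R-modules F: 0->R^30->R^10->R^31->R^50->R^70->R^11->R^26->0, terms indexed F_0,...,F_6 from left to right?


chi = sum (-1)^i * rank:
(-1)^0*30=30
(-1)^1*10=-10
(-1)^2*31=31
(-1)^3*50=-50
(-1)^4*70=70
(-1)^5*11=-11
(-1)^6*26=26
chi=86


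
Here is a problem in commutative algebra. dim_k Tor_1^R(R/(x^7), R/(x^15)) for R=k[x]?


Tor_1(R/I,R/J)=(I cap J)/IJ=(x^15)/(x^22)
dim=22-15=min(7,15)=7


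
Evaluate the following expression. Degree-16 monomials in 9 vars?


C(d+n-1,n-1)=C(24,8)=735471


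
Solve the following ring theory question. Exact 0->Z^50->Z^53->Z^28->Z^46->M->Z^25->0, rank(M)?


Alt sum=0:
(-1)^0*50 + (-1)^1*53 + (-1)^2*28 + (-1)^3*46 + (-1)^4*? + (-1)^5*25=0
rank(M)=46


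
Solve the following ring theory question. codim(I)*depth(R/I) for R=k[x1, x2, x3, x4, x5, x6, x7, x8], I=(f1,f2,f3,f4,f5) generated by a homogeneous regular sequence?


codim=5, depth=dim(R/I)=8-5=3
Product=5*3=15


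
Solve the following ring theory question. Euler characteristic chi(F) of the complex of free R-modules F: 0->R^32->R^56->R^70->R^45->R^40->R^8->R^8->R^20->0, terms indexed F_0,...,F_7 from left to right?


chi = sum (-1)^i * rank:
(-1)^0*32=32
(-1)^1*56=-56
(-1)^2*70=70
(-1)^3*45=-45
(-1)^4*40=40
(-1)^5*8=-8
(-1)^6*8=8
(-1)^7*20=-20
chi=21


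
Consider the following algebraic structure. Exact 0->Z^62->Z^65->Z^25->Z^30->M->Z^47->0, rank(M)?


Alt sum=0:
(-1)^0*62 + (-1)^1*65 + (-1)^2*25 + (-1)^3*30 + (-1)^4*? + (-1)^5*47=0
rank(M)=55


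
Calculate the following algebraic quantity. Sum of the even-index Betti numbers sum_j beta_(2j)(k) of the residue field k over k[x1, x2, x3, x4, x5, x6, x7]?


Koszul resolution: beta_i(k)=C(n,i), n=7
sum_even C(7,i) = 2^(n-1) = 2^6 = 64


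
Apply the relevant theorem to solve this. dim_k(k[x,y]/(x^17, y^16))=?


Basis: x^i*y^j, i<17, j<16
17*16=272


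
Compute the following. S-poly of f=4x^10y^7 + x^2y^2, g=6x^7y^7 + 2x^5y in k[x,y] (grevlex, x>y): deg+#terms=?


LT(f)=4x^10y^7, LT(g)=6x^7y^7
lcm(LM)=x^10y^7
S(f,g) (scaled by 24 to clear denominators) = 6*f - 4x^3*g = -8x^8y + 6x^2y^2
2 terms, deg 9.
9+2=11


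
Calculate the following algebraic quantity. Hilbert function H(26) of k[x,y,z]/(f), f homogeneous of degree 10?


C(28,2)-C(18,2)=378-153=225


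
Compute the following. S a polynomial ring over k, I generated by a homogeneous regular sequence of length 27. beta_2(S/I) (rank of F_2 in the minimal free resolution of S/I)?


Regular sequence => Koszul complex is the minimal free resolution.
Syz_1 minimally generated by Koszul relations f_i*e_j - f_j*e_i (i<j): mu(Syz_1) = beta_2 = C(m,2) = m(m-1)/2
m=27
27*26/2 = 351


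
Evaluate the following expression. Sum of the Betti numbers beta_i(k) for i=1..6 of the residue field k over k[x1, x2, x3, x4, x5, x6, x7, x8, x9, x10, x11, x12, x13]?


Koszul resolution: beta_i(k)=C(n,i), n=13
C(13,1)=13, C(13,2)=78, C(13,3)=286, C(13,4)=715, C(13,5)=1287, C(13,6)=1716
Sum=4095


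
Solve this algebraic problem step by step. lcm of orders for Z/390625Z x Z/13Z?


Exponent = lcm of the cyclic orders; pairwise coprime => product.
5^8*13^1=390625*13=5078125


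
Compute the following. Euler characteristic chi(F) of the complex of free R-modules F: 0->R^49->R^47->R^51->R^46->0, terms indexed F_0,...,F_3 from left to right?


chi = sum (-1)^i * rank:
(-1)^0*49=49
(-1)^1*47=-47
(-1)^2*51=51
(-1)^3*46=-46
chi=7


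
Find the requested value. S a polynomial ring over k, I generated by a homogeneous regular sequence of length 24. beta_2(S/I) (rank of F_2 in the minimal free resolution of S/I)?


Regular sequence => Koszul complex is the minimal free resolution.
Syz_1 minimally generated by Koszul relations f_i*e_j - f_j*e_i (i<j): mu(Syz_1) = beta_2 = C(m,2) = m(m-1)/2
m=24
24*23/2 = 276


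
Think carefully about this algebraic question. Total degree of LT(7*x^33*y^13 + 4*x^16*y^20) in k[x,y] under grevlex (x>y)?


LT: 7*x^33*y^13
deg_x=33, deg_y=13
Total=33+13=46


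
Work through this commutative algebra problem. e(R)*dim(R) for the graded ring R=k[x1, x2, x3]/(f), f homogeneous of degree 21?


e(R)=deg(f)=21, dim(R)=3-1=2
e*dim=21*2=42


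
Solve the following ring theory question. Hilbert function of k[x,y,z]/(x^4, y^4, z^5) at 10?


Need i<4, j<4, k<5 with i+j+k=10.
For each i, j ranges over max(0,10-i-4)..min(3,10-i):
  i=0: j in [6,3] -> 0
  i=1: j in [5,3] -> 0
  i=2: j in [4,3] -> 0
  i=3: j in [3,3] -> 1
H(10) = 0+0+0+1 = 1


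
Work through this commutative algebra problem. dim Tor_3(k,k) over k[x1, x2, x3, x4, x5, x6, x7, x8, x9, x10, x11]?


Koszul: C(n,i)=C(11,3)=165


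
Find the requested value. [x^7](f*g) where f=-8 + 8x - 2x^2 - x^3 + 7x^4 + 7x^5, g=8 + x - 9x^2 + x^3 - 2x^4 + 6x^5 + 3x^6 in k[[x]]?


[x^7] = sum a_i*b_j, i+j=7
  8*3=24
  -2*6=-12
  -1*-2=2
  7*1=7
  7*-9=-63
Sum=-42


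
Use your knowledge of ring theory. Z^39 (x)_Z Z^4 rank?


rank(M(x)N) = rank(M)*rank(N)
39*4 = 156


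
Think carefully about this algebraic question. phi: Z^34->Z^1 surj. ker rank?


rank(ker) = 34-1 = 33


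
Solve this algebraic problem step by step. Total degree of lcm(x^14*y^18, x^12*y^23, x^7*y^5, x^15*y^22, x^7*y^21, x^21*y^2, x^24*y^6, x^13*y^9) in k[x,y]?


lcm = componentwise max:
x: max(14,12,7,15,7,21,24,13)=24
y: max(18,23,5,22,21,2,6,9)=23
Total=24+23=47


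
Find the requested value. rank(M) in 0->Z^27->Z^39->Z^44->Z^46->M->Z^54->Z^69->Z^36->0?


Alt sum=0:
(-1)^0*27 + (-1)^1*39 + (-1)^2*44 + (-1)^3*46 + (-1)^4*? + (-1)^5*54 + (-1)^6*69 + (-1)^7*36=0
rank(M)=35


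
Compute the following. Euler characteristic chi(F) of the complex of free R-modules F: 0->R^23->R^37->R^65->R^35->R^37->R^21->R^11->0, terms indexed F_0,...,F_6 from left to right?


chi = sum (-1)^i * rank:
(-1)^0*23=23
(-1)^1*37=-37
(-1)^2*65=65
(-1)^3*35=-35
(-1)^4*37=37
(-1)^5*21=-21
(-1)^6*11=11
chi=43


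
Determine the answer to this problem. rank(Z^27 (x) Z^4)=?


rank(M(x)N) = rank(M)*rank(N)
27*4 = 108


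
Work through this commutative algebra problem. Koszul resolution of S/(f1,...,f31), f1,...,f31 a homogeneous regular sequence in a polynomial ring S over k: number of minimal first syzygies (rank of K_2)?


Regular sequence => Koszul complex is the minimal free resolution.
Syz_1 minimally generated by Koszul relations f_i*e_j - f_j*e_i (i<j): mu(Syz_1) = beta_2 = C(m,2) = m(m-1)/2
m=31
31*30/2 = 465


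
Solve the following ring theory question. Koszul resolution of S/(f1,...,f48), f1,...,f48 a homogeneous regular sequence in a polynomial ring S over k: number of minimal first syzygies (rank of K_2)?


Regular sequence => Koszul complex is the minimal free resolution.
Syz_1 minimally generated by Koszul relations f_i*e_j - f_j*e_i (i<j): mu(Syz_1) = beta_2 = C(m,2) = m(m-1)/2
m=48
48*47/2 = 1128


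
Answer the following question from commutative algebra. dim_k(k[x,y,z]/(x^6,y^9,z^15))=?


Basis: x^iy^jz^k, i<6,j<9,k<15
6*9*15=810


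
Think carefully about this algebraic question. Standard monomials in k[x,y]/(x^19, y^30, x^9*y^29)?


k[x,y]/I, I = (x^19, y^30, x^9*y^29)
Rect: 19x30=570. Corner: (19-9)x(30-29)=10.
dim = 570-10 = 560


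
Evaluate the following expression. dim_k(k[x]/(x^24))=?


Basis: 1,x,...,x^23
dim=24


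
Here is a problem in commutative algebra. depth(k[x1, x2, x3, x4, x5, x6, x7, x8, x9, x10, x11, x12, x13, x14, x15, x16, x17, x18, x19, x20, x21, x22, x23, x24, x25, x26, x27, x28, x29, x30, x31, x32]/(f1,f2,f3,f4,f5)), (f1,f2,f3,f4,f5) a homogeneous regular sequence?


depth(R)=32
depth(R/I)=32-5=27


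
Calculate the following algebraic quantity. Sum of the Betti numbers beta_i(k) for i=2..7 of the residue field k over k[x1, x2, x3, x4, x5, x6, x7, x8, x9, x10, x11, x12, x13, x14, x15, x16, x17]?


Koszul resolution: beta_i(k)=C(n,i), n=17
C(17,2)=136, C(17,3)=680, C(17,4)=2380, C(17,5)=6188, C(17,6)=12376, C(17,7)=19448
Sum=41208


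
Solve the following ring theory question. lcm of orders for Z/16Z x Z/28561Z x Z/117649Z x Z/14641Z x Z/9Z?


Exponent = lcm of the cyclic orders; pairwise coprime => product.
2^4*13^4*7^6*11^4*3^2=16*28561*117649*14641*9=7084266364231056


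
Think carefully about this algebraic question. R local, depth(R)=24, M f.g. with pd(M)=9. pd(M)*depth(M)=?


pd+depth=24
depth=24-9=15
pd*depth=9*15=135


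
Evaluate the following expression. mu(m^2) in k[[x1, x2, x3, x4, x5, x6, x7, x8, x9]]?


C(n+d-1,d)=C(10,2)=45


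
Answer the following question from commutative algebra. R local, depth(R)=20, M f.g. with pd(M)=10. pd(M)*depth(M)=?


pd+depth=20
depth=20-10=10
pd*depth=10*10=100


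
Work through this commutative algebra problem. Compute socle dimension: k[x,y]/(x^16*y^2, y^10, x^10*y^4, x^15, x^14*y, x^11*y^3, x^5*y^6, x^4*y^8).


Socle = ann(m) = span of standard monomials u with x*u, y*u in I (staircase corners).
Redundant generators: x^16*y^2
Minimal generators: x^15, x^14*y, x^11*y^3, x^10*y^4, x^5*y^6, x^4*y^8, y^10
Corners: x^3y^9, x^4y^7, x^9y^5, x^10y^3, x^13y^2, x^14
Socle dim=6


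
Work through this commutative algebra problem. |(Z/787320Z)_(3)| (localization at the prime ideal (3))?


3-primary part: 787320=3^9*40
Size=3^9=19683


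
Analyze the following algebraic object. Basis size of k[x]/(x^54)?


Basis: 1,x,...,x^53
dim=54


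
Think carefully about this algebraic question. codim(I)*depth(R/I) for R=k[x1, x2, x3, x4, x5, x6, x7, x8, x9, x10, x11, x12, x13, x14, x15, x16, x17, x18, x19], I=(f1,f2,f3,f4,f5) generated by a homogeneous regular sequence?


codim=5, depth=dim(R/I)=19-5=14
Product=5*14=70


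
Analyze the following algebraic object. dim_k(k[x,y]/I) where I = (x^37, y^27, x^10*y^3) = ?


k[x,y]/I, I = (x^37, y^27, x^10*y^3)
Rect: 37x27=999. Corner: (37-10)x(27-3)=648.
dim = 999-648 = 351


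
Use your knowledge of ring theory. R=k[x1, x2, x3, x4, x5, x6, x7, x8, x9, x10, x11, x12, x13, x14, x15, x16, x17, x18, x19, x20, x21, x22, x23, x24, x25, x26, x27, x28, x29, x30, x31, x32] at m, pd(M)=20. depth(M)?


pd+depth=depth(R)=32
depth=32-20=12


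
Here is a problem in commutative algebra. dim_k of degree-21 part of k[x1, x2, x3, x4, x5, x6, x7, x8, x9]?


C(d+n-1,n-1)=C(29,8)=4292145


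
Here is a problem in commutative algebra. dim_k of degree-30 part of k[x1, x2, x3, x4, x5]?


C(d+n-1,n-1)=C(34,4)=46376


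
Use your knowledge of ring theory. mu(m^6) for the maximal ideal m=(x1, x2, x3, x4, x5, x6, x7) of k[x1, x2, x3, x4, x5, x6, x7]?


Graded Nakayama: mu(m^d) = dim_k (m^d/m^(d+1)) = #degree-6 monomials in 7 vars
C(n+d-1,d)=C(12,6)=924


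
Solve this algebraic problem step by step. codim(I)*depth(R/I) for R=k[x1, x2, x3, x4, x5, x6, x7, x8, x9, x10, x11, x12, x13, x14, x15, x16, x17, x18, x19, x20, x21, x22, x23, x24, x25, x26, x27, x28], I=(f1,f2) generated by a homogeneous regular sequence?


codim=2, depth=dim(R/I)=28-2=26
Product=2*26=52


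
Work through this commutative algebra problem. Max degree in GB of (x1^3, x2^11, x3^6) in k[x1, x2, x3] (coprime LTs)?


Pure powers, coprime LTs => already GB.
Degrees: 3, 11, 6
Max=11


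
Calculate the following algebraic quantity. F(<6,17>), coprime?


gcd(6,17)=1 => F=ab-a-b=6*17-6-17=102-23=79


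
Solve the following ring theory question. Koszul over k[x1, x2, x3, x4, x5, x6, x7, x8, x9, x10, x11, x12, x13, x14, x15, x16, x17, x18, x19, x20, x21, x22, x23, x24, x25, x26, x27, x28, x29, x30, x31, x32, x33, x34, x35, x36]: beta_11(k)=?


C(n,i)=C(36,11)=600805296


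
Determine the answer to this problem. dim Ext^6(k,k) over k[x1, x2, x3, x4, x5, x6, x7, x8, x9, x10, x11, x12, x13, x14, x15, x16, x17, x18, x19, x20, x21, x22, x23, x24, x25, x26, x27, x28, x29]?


C(n,i)=C(29,6)=475020


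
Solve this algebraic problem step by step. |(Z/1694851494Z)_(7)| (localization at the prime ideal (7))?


7-primary part: 1694851494=7^10*6
Size=7^10=282475249


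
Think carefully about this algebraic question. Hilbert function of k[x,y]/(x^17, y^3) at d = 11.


k[x,y], I = (x^17, y^3), d = 11
Need i < 17 and d-i < 3.
Range: 9 <= i <= 11.
H(11) = 3


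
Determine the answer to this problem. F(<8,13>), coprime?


gcd(8,13)=1 => F=ab-a-b=8*13-8-13=104-21=83


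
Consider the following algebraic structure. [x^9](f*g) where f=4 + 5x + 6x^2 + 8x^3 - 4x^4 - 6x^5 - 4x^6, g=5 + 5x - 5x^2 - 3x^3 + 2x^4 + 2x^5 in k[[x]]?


[x^9] = sum a_i*b_j, i+j=9
  -4*2=-8
  -6*2=-12
  -4*-3=12
Sum=-8


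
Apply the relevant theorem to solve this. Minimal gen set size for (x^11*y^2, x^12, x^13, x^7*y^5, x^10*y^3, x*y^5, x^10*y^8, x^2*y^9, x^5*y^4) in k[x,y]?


Remove redundant (divisible by others).
x^13 redundant.
x^10*y^8 redundant.
x^2*y^9 redundant.
x^7*y^5 redundant.
Min: x^12, x^11*y^2, x^10*y^3, x^5*y^4, x*y^5
Count=5


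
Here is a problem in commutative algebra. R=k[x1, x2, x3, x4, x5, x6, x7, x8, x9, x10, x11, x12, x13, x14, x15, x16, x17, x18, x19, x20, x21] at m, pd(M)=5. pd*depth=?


pd+depth=21
depth=21-5=16
pd*depth=5*16=80


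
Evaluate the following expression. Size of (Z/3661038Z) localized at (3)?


3-primary part: 3661038=3^10*62
Size=3^10=59049


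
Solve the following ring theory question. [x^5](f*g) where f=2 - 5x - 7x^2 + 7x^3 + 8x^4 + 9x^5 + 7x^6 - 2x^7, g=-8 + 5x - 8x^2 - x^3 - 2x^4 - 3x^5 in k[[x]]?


[x^5] = sum a_i*b_j, i+j=5
  2*-3=-6
  -5*-2=10
  -7*-1=7
  7*-8=-56
  8*5=40
  9*-8=-72
Sum=-77


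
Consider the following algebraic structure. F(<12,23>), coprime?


gcd(12,23)=1 => F=ab-a-b=12*23-12-23=276-35=241


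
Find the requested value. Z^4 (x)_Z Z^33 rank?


rank(M(x)N) = rank(M)*rank(N)
4*33 = 132


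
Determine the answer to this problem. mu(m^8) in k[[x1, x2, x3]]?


C(n+d-1,d)=C(10,8)=45


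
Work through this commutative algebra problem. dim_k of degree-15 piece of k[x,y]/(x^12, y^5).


k[x,y], I = (x^12, y^5), d = 15
Need i < 12 and d-i < 5.
Range: 11 <= i <= 11.
H(15) = 1
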